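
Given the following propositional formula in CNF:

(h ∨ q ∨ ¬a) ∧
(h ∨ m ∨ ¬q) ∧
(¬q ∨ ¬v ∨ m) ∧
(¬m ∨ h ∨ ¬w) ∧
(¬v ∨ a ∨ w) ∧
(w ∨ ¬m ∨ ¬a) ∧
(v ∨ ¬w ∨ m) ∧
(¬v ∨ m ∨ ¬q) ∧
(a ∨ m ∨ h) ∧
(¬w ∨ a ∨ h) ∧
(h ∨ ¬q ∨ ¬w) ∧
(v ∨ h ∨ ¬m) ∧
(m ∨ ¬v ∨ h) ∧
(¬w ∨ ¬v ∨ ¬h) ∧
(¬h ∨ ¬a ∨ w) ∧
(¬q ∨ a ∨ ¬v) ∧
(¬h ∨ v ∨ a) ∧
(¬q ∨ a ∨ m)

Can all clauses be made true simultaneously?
Yes

Yes, the formula is satisfiable.

One satisfying assignment is: m=True, q=True, v=False, h=True, w=True, a=True

Verification: With this assignment, all 18 clauses evaluate to true.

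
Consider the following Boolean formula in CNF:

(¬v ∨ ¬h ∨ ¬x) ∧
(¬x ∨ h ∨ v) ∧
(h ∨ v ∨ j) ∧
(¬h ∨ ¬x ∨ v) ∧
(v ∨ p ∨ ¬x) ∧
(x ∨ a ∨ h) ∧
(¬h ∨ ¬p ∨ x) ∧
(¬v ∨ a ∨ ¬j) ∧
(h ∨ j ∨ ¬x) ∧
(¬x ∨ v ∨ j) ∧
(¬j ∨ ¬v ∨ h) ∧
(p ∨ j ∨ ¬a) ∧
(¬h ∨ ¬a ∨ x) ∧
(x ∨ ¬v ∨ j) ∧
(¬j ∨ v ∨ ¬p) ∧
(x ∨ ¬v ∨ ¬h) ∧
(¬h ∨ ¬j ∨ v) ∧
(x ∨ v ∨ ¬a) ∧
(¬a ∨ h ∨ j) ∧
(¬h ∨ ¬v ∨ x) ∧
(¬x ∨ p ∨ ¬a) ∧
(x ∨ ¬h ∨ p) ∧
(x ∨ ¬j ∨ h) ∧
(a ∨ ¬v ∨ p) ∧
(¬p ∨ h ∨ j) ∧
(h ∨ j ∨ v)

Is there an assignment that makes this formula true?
No

No, the formula is not satisfiable.

No assignment of truth values to the variables can make all 26 clauses true simultaneously.

The formula is UNSAT (unsatisfiable).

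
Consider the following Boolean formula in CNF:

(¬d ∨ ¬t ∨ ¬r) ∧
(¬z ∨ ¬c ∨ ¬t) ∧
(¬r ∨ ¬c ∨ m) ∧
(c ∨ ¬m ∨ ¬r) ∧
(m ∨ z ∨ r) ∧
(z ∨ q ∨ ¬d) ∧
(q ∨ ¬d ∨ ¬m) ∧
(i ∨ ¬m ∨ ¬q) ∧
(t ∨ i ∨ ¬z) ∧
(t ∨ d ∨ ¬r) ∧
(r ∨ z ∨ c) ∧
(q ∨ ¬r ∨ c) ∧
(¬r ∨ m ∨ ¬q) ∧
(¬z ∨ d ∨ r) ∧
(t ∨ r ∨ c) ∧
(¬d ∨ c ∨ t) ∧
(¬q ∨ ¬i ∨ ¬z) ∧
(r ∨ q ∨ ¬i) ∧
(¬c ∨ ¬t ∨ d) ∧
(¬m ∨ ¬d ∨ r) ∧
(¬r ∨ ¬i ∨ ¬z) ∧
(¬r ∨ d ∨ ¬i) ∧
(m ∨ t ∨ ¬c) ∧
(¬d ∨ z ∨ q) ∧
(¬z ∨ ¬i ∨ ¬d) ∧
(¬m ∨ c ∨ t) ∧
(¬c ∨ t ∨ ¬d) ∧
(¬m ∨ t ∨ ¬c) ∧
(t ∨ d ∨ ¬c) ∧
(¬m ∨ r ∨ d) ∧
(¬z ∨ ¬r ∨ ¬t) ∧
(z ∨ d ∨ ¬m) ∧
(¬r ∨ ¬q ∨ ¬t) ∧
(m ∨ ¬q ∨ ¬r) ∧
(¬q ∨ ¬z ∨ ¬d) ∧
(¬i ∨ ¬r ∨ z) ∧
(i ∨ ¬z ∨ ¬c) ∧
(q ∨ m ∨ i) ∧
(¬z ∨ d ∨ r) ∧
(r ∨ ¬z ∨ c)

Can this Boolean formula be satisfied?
No

No, the formula is not satisfiable.

No assignment of truth values to the variables can make all 40 clauses true simultaneously.

The formula is UNSAT (unsatisfiable).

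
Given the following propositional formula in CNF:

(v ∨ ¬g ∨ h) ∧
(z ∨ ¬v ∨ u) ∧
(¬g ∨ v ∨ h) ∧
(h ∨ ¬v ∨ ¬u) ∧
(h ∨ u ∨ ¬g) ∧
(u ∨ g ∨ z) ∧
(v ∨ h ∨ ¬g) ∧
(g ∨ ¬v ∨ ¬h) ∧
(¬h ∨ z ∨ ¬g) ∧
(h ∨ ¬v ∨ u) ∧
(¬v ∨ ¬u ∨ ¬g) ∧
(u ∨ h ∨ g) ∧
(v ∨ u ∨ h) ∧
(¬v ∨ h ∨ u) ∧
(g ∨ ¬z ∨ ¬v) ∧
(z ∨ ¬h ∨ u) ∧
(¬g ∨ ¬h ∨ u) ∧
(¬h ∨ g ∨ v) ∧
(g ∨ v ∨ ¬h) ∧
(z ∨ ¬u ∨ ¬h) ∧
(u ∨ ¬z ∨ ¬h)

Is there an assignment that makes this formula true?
Yes

Yes, the formula is satisfiable.

One satisfying assignment is: u=True, g=False, h=False, z=False, v=False

Verification: With this assignment, all 21 clauses evaluate to true.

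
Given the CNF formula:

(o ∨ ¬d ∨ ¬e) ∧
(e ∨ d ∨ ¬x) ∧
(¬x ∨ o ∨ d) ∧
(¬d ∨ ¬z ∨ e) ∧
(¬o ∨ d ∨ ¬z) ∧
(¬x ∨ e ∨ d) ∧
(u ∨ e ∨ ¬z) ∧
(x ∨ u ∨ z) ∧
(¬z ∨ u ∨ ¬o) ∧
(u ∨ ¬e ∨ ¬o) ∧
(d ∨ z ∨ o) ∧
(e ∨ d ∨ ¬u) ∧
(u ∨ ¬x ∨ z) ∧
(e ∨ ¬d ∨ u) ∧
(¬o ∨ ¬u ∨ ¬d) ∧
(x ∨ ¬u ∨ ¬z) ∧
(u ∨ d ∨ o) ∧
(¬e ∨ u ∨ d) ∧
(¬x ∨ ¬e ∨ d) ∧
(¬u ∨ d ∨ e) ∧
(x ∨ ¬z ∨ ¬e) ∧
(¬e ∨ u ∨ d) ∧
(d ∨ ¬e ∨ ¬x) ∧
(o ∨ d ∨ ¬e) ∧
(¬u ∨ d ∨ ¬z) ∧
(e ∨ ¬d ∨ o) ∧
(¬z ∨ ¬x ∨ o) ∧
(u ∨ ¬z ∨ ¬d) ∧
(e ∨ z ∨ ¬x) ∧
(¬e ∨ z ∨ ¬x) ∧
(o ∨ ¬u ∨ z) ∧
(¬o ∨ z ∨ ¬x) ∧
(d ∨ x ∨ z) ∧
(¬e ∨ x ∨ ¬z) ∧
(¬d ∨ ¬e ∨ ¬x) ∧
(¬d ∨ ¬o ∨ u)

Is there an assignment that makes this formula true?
No

No, the formula is not satisfiable.

No assignment of truth values to the variables can make all 36 clauses true simultaneously.

The formula is UNSAT (unsatisfiable).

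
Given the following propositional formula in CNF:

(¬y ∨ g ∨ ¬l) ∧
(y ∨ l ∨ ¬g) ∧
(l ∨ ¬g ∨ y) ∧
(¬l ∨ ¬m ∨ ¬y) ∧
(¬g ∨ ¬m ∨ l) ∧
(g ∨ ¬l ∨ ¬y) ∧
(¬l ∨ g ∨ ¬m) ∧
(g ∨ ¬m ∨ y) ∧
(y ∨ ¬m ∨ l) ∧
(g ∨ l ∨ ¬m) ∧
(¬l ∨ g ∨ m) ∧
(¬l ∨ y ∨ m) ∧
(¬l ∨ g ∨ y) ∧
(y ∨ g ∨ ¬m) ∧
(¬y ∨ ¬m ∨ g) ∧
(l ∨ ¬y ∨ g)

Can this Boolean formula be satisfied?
Yes

Yes, the formula is satisfiable.

One satisfying assignment is: g=False, m=False, l=False, y=False

Verification: With this assignment, all 16 clauses evaluate to true.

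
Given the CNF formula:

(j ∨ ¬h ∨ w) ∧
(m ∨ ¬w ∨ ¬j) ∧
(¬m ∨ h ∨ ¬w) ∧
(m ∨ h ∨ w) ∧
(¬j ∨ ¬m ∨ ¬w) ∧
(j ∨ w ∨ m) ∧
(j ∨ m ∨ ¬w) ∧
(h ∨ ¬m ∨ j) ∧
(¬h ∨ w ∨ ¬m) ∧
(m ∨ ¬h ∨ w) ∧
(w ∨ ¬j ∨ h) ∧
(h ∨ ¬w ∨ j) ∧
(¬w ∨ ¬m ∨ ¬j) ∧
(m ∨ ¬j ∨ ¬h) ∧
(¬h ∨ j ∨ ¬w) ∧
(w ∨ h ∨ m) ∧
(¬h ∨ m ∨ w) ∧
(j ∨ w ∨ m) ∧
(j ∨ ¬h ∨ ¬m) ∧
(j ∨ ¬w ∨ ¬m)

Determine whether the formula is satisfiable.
No

No, the formula is not satisfiable.

No assignment of truth values to the variables can make all 20 clauses true simultaneously.

The formula is UNSAT (unsatisfiable).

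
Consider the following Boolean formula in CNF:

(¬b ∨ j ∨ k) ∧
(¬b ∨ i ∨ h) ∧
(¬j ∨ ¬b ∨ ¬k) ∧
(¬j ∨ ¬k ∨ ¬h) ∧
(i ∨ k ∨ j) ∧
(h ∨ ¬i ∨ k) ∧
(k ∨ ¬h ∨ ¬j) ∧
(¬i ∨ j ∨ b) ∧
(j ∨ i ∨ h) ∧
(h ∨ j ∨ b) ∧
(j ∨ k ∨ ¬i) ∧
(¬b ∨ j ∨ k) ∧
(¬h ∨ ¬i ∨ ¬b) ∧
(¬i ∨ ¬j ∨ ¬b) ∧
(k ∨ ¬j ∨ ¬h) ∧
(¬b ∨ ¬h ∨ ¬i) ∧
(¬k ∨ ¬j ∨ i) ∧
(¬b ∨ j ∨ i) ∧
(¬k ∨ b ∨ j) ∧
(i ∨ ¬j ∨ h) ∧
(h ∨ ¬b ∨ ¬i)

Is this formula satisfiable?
Yes

Yes, the formula is satisfiable.

One satisfying assignment is: b=False, j=True, k=True, h=False, i=True

Verification: With this assignment, all 21 clauses evaluate to true.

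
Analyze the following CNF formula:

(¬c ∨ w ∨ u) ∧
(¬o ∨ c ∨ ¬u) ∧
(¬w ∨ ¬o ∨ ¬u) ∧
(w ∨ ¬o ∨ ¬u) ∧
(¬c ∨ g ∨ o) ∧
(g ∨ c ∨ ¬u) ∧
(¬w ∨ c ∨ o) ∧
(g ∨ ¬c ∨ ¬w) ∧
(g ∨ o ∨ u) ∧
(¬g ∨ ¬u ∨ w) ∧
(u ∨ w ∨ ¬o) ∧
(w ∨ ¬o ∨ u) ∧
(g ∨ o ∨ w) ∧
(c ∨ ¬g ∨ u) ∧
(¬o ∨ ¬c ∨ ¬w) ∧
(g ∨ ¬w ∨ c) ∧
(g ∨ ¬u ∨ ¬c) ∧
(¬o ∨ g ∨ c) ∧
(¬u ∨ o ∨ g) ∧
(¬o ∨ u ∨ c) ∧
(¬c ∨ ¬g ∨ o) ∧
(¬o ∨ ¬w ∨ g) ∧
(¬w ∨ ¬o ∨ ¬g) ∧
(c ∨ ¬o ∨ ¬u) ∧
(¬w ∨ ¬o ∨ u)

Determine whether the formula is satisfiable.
No

No, the formula is not satisfiable.

No assignment of truth values to the variables can make all 25 clauses true simultaneously.

The formula is UNSAT (unsatisfiable).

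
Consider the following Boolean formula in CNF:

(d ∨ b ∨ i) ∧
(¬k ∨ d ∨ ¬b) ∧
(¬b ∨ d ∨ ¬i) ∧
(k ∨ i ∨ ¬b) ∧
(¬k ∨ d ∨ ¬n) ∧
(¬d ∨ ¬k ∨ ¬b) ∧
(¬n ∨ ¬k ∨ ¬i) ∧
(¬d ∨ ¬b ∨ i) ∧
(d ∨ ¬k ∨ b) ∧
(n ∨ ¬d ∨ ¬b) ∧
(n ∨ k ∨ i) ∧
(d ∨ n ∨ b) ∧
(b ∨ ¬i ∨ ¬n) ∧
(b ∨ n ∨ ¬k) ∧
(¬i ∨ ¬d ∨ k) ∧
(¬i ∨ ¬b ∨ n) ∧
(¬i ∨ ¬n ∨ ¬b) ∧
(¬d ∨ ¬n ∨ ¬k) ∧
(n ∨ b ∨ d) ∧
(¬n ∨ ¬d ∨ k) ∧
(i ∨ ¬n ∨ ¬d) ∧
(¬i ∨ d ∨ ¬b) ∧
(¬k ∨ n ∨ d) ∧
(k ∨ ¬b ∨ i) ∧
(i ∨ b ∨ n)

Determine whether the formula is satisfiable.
No

No, the formula is not satisfiable.

No assignment of truth values to the variables can make all 25 clauses true simultaneously.

The formula is UNSAT (unsatisfiable).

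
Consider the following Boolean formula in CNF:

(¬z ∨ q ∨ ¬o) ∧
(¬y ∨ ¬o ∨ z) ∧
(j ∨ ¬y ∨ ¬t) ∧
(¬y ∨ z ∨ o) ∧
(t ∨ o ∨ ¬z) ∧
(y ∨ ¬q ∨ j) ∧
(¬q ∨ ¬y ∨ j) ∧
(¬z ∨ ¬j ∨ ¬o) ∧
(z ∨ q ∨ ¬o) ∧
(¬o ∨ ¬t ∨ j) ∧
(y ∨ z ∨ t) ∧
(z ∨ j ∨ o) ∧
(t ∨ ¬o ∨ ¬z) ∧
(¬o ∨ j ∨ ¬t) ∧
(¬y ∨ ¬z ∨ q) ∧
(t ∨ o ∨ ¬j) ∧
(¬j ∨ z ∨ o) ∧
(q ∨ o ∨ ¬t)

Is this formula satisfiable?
Yes

Yes, the formula is satisfiable.

One satisfying assignment is: j=True, o=False, z=True, t=True, q=True, y=True

Verification: With this assignment, all 18 clauses evaluate to true.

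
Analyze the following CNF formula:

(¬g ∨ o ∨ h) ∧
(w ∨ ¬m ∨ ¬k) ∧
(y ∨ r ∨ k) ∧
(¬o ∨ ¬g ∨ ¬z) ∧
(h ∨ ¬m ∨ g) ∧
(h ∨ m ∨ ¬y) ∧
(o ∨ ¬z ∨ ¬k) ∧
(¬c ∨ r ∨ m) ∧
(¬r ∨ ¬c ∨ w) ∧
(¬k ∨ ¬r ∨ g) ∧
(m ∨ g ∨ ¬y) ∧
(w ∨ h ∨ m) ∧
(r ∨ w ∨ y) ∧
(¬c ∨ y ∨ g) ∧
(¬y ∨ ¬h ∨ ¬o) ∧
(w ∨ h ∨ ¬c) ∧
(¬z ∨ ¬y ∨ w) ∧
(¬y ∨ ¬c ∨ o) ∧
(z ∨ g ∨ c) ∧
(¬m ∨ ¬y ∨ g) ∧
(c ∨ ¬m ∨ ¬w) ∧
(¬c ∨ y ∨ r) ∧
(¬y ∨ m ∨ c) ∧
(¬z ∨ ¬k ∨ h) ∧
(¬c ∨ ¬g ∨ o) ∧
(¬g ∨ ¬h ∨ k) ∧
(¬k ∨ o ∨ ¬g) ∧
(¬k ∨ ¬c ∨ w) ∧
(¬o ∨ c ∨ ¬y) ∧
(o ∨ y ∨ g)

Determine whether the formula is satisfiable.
Yes

Yes, the formula is satisfiable.

One satisfying assignment is: o=True, w=True, m=False, r=False, y=False, h=False, z=False, k=True, c=False, g=True

Verification: With this assignment, all 30 clauses evaluate to true.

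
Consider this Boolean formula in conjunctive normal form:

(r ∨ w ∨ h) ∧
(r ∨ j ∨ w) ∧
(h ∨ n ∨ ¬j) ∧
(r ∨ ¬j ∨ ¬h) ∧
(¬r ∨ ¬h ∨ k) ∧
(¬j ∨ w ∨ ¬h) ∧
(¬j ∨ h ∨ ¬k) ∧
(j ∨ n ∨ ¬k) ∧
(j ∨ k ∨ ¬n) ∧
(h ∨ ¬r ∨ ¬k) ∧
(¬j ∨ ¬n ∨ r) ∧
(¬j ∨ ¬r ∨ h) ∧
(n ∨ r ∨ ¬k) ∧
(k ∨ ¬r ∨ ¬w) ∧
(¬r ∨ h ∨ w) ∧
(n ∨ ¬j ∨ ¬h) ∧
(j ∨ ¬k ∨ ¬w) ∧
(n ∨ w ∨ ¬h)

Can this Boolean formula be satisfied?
Yes

Yes, the formula is satisfiable.

One satisfying assignment is: r=False, h=False, n=False, j=False, w=True, k=False

Verification: With this assignment, all 18 clauses evaluate to true.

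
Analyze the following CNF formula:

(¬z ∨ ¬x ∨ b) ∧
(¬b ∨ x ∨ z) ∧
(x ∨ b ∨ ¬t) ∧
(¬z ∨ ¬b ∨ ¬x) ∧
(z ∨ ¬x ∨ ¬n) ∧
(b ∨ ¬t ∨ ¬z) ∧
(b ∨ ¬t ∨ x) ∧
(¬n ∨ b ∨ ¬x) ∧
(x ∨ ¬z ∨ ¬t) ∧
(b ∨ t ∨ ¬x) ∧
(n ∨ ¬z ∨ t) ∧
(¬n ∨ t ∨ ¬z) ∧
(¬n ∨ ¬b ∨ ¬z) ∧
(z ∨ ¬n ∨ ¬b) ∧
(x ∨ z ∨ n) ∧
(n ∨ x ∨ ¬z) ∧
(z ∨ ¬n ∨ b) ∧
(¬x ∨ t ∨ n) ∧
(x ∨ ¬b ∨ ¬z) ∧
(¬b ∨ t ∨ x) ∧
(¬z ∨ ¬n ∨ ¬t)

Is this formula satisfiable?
Yes

Yes, the formula is satisfiable.

One satisfying assignment is: b=False, n=False, z=False, t=True, x=True

Verification: With this assignment, all 21 clauses evaluate to true.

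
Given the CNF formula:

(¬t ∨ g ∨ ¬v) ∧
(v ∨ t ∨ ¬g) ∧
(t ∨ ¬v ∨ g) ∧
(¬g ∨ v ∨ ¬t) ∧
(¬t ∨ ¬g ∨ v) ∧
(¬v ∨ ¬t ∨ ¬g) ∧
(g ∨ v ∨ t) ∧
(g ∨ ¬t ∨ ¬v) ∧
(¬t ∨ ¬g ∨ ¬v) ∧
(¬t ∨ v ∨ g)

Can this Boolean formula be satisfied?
Yes

Yes, the formula is satisfiable.

One satisfying assignment is: t=False, g=True, v=True

Verification: With this assignment, all 10 clauses evaluate to true.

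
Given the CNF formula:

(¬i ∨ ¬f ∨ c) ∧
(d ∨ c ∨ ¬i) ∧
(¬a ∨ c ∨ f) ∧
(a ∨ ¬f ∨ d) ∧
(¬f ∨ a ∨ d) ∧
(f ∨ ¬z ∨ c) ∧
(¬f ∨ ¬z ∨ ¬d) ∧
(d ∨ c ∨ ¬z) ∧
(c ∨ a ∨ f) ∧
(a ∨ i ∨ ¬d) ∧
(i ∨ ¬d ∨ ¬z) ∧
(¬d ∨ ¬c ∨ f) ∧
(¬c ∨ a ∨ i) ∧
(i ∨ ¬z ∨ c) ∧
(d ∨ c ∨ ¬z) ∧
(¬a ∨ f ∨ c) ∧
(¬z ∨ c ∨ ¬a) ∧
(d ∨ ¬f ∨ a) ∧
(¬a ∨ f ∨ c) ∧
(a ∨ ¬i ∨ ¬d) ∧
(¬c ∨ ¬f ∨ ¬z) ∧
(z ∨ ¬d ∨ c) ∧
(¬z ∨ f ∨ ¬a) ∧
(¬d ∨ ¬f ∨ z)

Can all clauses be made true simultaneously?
Yes

Yes, the formula is satisfiable.

One satisfying assignment is: c=True, d=False, f=False, i=True, a=False, z=False

Verification: With this assignment, all 24 clauses evaluate to true.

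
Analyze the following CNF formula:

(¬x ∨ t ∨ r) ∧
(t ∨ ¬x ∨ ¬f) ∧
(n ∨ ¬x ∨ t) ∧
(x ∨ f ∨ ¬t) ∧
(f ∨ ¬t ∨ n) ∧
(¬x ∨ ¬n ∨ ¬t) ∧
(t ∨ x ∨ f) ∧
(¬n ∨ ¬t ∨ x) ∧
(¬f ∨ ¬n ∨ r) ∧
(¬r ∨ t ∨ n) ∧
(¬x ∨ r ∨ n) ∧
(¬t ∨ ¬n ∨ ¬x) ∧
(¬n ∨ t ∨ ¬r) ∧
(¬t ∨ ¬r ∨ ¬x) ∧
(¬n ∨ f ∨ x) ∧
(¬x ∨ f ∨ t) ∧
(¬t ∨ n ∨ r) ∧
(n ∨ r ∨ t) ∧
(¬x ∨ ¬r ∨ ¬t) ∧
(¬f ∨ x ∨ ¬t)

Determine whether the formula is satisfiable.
No

No, the formula is not satisfiable.

No assignment of truth values to the variables can make all 20 clauses true simultaneously.

The formula is UNSAT (unsatisfiable).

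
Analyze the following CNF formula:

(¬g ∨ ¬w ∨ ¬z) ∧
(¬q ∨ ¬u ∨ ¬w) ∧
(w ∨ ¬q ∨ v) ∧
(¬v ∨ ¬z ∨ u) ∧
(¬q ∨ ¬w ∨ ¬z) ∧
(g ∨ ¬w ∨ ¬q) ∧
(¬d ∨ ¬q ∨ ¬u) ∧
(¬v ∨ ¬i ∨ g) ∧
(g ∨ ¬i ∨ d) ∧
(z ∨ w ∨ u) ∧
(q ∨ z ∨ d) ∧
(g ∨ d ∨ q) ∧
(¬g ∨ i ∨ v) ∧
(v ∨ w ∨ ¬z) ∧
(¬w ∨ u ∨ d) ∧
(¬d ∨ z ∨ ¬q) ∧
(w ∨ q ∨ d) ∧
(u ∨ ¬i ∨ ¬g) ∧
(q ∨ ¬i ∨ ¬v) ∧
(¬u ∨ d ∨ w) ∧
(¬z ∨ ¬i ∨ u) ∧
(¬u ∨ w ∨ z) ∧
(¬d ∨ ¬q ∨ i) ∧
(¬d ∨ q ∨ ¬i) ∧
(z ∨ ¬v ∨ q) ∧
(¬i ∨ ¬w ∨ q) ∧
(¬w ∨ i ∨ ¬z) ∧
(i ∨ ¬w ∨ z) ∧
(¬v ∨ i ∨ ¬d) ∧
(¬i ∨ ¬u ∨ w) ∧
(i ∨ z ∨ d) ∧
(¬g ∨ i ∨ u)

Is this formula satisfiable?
No

No, the formula is not satisfiable.

No assignment of truth values to the variables can make all 32 clauses true simultaneously.

The formula is UNSAT (unsatisfiable).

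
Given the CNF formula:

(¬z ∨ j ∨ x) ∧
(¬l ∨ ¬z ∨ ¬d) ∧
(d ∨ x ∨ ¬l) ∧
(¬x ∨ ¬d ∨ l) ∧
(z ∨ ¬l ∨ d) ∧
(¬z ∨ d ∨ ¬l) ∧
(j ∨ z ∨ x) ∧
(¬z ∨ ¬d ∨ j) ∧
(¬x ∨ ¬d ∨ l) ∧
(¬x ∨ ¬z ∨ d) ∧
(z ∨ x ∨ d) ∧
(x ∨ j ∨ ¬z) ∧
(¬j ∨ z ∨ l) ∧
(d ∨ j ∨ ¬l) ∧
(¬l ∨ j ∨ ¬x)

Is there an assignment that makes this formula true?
Yes

Yes, the formula is satisfiable.

One satisfying assignment is: j=True, d=False, l=False, x=False, z=True

Verification: With this assignment, all 15 clauses evaluate to true.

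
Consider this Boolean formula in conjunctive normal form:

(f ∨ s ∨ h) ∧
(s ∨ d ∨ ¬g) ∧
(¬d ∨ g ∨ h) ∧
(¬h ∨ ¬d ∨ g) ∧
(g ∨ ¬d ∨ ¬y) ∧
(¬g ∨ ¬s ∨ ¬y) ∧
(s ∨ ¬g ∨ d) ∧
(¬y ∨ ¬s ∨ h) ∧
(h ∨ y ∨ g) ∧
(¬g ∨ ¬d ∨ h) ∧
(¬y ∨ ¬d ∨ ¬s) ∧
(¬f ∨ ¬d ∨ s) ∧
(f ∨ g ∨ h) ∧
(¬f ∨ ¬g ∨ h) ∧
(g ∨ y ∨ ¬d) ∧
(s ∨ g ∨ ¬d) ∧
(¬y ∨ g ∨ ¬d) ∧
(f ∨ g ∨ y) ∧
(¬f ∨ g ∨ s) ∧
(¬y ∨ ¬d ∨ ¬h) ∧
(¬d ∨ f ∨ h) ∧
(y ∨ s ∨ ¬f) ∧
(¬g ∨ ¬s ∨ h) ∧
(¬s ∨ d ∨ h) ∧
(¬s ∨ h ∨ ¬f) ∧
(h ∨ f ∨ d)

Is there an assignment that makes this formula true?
Yes

Yes, the formula is satisfiable.

One satisfying assignment is: g=False, d=False, y=False, f=True, s=True, h=True

Verification: With this assignment, all 26 clauses evaluate to true.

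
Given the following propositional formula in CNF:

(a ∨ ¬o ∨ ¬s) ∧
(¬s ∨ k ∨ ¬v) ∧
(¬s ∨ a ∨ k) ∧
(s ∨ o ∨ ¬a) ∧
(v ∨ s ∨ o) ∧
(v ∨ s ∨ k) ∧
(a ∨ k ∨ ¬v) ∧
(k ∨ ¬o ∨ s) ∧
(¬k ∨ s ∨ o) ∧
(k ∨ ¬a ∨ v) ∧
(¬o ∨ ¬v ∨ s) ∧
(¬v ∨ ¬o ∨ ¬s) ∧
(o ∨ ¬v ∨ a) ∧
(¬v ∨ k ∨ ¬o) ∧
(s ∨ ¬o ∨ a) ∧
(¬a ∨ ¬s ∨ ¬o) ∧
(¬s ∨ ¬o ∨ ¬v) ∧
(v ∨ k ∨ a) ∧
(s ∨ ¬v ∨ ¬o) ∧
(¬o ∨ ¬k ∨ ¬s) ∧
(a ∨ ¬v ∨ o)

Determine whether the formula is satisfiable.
Yes

Yes, the formula is satisfiable.

One satisfying assignment is: o=True, k=True, a=True, s=False, v=False

Verification: With this assignment, all 21 clauses evaluate to true.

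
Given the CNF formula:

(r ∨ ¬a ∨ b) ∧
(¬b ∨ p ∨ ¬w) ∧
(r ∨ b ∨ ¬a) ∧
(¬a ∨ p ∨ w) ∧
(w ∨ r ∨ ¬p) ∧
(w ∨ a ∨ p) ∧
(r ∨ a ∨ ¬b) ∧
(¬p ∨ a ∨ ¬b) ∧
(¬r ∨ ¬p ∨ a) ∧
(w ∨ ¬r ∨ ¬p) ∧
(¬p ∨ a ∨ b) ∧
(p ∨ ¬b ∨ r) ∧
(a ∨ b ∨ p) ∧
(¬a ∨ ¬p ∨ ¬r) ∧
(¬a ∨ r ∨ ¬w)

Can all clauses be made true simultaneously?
Yes

Yes, the formula is satisfiable.

One satisfying assignment is: a=True, w=True, p=False, r=True, b=False

Verification: With this assignment, all 15 clauses evaluate to true.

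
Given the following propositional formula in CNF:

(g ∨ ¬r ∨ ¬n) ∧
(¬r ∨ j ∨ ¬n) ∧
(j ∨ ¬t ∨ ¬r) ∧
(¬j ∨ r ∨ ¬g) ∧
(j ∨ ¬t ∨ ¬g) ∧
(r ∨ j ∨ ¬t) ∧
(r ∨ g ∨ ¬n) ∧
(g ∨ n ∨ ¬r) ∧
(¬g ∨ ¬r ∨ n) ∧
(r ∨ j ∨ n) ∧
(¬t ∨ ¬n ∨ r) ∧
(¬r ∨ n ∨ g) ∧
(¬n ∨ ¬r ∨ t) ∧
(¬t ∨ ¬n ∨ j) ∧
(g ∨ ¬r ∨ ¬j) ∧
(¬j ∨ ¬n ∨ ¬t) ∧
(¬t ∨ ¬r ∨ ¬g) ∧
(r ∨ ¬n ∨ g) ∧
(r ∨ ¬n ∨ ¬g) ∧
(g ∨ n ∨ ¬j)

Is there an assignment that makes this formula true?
No

No, the formula is not satisfiable.

No assignment of truth values to the variables can make all 20 clauses true simultaneously.

The formula is UNSAT (unsatisfiable).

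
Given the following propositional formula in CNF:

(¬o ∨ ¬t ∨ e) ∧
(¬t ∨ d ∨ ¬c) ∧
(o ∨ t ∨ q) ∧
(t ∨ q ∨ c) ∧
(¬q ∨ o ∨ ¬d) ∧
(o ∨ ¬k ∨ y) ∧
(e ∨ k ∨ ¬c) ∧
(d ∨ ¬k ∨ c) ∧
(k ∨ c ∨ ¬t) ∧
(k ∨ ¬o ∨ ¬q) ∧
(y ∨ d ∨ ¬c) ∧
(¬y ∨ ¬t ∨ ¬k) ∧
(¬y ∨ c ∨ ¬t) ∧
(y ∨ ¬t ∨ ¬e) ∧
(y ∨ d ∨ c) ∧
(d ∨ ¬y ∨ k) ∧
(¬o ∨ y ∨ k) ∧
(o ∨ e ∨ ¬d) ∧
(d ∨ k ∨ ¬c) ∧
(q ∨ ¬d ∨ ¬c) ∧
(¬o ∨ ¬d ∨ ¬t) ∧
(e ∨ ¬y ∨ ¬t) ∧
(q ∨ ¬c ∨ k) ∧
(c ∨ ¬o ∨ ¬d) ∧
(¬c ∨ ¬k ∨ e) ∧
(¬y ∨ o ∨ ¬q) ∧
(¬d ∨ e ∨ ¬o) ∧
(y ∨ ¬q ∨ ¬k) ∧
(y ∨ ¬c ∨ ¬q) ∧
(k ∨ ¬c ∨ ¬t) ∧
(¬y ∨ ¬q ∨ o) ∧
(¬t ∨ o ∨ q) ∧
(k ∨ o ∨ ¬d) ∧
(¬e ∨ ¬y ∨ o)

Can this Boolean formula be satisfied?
Yes

Yes, the formula is satisfiable.

One satisfying assignment is: y=True, q=False, k=True, e=True, c=True, d=False, t=False, o=True

Verification: With this assignment, all 34 clauses evaluate to true.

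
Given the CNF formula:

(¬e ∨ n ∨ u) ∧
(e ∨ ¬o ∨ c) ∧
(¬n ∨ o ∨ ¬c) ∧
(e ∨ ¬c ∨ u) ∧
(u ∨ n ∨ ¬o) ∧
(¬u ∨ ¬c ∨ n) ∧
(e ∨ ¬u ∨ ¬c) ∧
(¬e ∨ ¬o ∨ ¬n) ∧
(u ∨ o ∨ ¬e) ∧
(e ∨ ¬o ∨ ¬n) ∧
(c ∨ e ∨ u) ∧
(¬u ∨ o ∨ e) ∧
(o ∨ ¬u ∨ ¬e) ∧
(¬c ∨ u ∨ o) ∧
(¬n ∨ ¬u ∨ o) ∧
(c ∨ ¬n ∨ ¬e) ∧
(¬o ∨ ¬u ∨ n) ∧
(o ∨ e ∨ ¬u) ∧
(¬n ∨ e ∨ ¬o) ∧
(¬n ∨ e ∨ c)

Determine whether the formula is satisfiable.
No

No, the formula is not satisfiable.

No assignment of truth values to the variables can make all 20 clauses true simultaneously.

The formula is UNSAT (unsatisfiable).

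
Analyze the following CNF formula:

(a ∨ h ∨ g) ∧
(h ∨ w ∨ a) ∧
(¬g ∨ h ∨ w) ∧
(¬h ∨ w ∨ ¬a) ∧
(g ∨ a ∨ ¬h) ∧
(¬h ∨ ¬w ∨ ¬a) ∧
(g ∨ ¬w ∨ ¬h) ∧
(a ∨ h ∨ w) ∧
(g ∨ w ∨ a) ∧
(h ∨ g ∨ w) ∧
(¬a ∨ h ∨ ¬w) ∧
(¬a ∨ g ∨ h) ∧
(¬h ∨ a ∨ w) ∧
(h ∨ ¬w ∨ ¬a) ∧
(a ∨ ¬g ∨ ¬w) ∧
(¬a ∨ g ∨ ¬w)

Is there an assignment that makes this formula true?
No

No, the formula is not satisfiable.

No assignment of truth values to the variables can make all 16 clauses true simultaneously.

The formula is UNSAT (unsatisfiable).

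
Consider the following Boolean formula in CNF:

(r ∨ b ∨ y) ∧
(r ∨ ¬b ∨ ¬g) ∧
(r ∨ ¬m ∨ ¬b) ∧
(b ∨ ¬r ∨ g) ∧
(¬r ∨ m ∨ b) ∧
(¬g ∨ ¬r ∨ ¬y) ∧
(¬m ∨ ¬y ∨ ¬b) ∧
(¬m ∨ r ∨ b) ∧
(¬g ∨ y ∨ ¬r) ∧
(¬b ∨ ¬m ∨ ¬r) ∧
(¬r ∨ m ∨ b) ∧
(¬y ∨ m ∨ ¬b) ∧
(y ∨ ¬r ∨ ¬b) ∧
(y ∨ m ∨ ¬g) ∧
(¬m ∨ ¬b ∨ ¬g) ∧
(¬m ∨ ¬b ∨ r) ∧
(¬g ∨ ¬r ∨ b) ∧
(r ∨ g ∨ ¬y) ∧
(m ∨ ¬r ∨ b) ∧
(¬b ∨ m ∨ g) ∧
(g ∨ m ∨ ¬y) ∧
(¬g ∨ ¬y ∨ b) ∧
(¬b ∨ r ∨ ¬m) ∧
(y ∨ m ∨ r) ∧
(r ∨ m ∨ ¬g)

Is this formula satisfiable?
No

No, the formula is not satisfiable.

No assignment of truth values to the variables can make all 25 clauses true simultaneously.

The formula is UNSAT (unsatisfiable).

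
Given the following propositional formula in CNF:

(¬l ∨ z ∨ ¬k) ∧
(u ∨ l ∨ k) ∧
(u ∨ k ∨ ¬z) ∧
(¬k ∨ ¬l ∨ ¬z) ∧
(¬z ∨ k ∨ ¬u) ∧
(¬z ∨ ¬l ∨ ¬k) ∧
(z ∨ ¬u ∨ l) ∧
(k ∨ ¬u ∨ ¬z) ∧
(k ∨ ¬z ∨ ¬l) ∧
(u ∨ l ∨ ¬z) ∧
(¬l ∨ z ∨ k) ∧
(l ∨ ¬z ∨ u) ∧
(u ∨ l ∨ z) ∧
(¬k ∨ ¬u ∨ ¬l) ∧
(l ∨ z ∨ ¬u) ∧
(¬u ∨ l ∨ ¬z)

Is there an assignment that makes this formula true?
No

No, the formula is not satisfiable.

No assignment of truth values to the variables can make all 16 clauses true simultaneously.

The formula is UNSAT (unsatisfiable).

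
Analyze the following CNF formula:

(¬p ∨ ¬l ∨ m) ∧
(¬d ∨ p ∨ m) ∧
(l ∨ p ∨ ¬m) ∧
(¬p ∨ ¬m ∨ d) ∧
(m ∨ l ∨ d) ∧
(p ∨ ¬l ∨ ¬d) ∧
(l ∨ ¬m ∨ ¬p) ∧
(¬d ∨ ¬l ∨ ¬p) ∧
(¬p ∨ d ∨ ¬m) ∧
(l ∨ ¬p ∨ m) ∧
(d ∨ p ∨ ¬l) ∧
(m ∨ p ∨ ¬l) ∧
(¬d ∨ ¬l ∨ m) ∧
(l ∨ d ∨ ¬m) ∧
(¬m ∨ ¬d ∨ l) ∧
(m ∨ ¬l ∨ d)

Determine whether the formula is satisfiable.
No

No, the formula is not satisfiable.

No assignment of truth values to the variables can make all 16 clauses true simultaneously.

The formula is UNSAT (unsatisfiable).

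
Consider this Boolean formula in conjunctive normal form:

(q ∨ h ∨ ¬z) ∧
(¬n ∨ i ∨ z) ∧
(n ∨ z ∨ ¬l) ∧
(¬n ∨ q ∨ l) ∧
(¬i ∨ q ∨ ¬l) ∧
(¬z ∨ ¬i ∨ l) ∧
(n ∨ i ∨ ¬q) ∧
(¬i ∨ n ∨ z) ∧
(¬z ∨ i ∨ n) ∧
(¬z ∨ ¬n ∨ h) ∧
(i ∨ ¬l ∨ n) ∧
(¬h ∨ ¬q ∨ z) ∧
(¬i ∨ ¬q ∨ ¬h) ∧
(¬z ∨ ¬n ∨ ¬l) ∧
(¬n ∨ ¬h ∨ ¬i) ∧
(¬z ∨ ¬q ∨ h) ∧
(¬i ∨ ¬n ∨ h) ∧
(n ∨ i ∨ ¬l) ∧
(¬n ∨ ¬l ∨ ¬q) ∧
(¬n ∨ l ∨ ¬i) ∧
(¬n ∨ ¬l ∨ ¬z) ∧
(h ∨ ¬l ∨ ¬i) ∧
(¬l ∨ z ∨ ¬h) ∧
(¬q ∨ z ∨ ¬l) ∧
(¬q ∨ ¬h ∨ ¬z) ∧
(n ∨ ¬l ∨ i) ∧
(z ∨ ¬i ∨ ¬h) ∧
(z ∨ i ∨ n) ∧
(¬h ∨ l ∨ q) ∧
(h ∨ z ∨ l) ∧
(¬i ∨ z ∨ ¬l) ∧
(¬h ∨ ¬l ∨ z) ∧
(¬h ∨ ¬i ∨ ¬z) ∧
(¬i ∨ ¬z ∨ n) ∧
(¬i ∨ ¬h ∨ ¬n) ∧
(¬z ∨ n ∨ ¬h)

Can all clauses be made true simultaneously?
No

No, the formula is not satisfiable.

No assignment of truth values to the variables can make all 36 clauses true simultaneously.

The formula is UNSAT (unsatisfiable).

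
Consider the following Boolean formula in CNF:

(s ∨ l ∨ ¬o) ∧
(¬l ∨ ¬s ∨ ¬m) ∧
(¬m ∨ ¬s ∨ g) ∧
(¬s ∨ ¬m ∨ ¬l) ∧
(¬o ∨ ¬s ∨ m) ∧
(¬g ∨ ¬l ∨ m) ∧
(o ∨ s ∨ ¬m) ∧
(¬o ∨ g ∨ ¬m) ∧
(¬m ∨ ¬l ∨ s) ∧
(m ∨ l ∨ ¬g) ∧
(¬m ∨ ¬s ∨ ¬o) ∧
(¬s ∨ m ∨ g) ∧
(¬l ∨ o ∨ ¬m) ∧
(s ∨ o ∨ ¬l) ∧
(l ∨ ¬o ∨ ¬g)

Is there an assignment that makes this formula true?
Yes

Yes, the formula is satisfiable.

One satisfying assignment is: s=False, g=False, l=False, m=False, o=False

Verification: With this assignment, all 15 clauses evaluate to true.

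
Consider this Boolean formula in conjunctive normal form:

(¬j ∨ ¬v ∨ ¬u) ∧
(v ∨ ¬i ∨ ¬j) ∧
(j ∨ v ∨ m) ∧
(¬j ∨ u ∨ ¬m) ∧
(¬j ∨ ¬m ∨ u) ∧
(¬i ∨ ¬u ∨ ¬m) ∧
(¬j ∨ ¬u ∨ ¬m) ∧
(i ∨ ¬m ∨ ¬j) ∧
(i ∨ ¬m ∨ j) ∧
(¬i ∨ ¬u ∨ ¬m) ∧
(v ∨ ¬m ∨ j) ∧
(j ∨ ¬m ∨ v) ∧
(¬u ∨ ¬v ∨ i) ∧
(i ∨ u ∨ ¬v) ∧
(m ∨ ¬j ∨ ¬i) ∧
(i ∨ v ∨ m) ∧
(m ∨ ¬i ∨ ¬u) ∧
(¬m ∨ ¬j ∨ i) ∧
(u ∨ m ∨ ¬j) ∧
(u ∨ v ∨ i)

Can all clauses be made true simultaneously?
Yes

Yes, the formula is satisfiable.

One satisfying assignment is: m=False, i=True, u=False, v=True, j=False

Verification: With this assignment, all 20 clauses evaluate to true.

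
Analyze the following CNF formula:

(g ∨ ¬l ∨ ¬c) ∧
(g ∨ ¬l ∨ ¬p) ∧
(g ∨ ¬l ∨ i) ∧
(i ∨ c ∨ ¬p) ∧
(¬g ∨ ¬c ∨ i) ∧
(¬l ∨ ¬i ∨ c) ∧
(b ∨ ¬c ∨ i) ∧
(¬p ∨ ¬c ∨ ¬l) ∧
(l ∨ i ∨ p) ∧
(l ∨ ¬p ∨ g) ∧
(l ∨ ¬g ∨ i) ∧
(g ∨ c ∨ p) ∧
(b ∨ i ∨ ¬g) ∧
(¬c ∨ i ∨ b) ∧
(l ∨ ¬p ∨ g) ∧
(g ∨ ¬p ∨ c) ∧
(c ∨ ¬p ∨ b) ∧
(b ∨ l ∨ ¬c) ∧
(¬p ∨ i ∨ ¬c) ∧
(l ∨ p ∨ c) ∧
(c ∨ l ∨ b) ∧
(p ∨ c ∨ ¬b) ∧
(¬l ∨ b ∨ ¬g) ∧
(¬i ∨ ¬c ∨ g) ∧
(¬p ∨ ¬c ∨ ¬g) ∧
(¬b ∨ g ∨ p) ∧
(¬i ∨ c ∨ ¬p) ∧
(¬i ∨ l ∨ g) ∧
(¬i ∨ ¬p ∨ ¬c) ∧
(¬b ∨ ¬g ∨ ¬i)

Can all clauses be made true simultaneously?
No

No, the formula is not satisfiable.

No assignment of truth values to the variables can make all 30 clauses true simultaneously.

The formula is UNSAT (unsatisfiable).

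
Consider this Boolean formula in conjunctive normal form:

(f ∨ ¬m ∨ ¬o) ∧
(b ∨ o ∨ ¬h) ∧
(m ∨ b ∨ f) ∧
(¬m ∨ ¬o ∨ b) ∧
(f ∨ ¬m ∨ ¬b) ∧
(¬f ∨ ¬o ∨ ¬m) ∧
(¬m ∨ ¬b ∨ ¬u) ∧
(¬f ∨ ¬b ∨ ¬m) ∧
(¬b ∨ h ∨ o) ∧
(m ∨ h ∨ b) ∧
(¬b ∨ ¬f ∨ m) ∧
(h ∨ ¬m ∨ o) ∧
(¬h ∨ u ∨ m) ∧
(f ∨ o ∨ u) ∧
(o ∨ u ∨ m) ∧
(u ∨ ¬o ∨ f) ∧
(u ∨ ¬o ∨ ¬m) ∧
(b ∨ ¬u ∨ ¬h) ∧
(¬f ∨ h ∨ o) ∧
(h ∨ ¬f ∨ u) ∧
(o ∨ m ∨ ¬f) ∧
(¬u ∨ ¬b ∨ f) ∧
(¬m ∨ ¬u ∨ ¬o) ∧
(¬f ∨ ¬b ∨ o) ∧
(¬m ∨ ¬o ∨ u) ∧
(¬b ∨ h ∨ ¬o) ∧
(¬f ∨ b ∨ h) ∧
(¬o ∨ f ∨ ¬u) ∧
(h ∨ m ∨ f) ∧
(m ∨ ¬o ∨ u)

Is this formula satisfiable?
No

No, the formula is not satisfiable.

No assignment of truth values to the variables can make all 30 clauses true simultaneously.

The formula is UNSAT (unsatisfiable).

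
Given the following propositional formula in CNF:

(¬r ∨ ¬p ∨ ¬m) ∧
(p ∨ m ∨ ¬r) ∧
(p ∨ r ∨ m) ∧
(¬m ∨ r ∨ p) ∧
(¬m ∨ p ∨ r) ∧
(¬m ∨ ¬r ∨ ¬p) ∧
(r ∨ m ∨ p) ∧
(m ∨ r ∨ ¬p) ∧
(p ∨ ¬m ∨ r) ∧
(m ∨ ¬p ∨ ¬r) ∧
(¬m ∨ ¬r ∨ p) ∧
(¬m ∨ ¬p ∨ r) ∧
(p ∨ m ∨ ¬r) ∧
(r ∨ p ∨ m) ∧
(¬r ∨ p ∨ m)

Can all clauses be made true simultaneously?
No

No, the formula is not satisfiable.

No assignment of truth values to the variables can make all 15 clauses true simultaneously.

The formula is UNSAT (unsatisfiable).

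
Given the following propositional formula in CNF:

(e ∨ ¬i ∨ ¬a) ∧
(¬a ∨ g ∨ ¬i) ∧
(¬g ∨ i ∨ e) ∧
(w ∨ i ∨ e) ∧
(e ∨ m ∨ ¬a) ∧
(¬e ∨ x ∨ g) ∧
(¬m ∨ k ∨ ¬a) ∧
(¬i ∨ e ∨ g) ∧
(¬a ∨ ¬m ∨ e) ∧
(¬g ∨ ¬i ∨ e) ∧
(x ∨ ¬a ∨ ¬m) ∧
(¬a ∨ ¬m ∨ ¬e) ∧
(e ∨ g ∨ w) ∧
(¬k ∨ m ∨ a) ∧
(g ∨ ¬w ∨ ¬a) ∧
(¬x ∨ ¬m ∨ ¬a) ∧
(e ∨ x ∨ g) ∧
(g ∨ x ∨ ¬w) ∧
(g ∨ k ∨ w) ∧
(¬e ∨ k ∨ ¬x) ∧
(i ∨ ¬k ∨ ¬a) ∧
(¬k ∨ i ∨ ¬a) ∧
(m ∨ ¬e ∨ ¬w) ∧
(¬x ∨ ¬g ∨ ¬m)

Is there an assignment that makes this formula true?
Yes

Yes, the formula is satisfiable.

One satisfying assignment is: w=False, g=True, x=False, i=True, m=False, e=True, k=False, a=True

Verification: With this assignment, all 24 clauses evaluate to true.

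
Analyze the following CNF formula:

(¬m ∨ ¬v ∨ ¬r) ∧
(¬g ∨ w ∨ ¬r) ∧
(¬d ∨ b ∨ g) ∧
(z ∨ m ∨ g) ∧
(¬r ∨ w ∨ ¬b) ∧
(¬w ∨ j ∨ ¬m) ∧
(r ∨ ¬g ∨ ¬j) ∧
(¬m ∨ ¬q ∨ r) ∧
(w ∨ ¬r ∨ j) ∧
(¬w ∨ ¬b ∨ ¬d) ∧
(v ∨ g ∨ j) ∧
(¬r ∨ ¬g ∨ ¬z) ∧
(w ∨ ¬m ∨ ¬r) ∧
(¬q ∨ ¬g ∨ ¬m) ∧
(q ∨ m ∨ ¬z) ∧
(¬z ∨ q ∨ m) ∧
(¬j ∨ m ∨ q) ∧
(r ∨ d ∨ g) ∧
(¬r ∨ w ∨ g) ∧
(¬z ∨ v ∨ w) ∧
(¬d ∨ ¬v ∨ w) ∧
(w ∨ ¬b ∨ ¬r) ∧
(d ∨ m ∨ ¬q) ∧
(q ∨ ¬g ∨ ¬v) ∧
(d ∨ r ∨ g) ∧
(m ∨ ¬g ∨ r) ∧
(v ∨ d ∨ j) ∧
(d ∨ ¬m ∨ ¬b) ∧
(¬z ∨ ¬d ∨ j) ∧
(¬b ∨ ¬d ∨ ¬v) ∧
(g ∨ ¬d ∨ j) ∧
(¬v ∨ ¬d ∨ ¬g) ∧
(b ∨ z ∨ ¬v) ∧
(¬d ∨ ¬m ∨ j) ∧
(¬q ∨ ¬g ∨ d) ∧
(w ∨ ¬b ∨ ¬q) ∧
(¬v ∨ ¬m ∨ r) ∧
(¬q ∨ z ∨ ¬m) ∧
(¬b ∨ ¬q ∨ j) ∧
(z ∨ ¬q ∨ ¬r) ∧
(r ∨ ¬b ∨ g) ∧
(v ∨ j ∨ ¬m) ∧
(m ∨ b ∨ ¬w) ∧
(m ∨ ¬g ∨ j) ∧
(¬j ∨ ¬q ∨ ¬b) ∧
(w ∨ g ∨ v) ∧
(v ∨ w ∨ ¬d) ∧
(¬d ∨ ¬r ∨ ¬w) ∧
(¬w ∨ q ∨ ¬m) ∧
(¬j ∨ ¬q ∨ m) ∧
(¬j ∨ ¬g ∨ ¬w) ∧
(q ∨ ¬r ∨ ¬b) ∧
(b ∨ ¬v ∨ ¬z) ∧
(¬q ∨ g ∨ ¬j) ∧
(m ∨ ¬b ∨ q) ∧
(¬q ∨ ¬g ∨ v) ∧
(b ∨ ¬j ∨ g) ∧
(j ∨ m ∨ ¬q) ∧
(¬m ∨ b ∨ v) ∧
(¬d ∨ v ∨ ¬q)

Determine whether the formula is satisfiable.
No

No, the formula is not satisfiable.

No assignment of truth values to the variables can make all 60 clauses true simultaneously.

The formula is UNSAT (unsatisfiable).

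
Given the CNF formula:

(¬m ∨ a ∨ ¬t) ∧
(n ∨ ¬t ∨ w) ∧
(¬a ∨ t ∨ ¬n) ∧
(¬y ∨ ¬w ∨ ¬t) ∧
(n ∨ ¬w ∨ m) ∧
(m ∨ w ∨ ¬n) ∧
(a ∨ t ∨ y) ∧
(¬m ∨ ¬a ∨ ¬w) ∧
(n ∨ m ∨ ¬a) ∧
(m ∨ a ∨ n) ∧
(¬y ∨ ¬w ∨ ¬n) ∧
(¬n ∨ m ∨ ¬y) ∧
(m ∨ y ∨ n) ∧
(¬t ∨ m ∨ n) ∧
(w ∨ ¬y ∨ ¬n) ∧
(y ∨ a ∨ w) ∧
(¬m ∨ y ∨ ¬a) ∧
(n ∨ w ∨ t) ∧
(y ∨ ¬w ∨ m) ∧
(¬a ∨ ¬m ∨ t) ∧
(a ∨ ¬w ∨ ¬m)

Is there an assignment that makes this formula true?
No

No, the formula is not satisfiable.

No assignment of truth values to the variables can make all 21 clauses true simultaneously.

The formula is UNSAT (unsatisfiable).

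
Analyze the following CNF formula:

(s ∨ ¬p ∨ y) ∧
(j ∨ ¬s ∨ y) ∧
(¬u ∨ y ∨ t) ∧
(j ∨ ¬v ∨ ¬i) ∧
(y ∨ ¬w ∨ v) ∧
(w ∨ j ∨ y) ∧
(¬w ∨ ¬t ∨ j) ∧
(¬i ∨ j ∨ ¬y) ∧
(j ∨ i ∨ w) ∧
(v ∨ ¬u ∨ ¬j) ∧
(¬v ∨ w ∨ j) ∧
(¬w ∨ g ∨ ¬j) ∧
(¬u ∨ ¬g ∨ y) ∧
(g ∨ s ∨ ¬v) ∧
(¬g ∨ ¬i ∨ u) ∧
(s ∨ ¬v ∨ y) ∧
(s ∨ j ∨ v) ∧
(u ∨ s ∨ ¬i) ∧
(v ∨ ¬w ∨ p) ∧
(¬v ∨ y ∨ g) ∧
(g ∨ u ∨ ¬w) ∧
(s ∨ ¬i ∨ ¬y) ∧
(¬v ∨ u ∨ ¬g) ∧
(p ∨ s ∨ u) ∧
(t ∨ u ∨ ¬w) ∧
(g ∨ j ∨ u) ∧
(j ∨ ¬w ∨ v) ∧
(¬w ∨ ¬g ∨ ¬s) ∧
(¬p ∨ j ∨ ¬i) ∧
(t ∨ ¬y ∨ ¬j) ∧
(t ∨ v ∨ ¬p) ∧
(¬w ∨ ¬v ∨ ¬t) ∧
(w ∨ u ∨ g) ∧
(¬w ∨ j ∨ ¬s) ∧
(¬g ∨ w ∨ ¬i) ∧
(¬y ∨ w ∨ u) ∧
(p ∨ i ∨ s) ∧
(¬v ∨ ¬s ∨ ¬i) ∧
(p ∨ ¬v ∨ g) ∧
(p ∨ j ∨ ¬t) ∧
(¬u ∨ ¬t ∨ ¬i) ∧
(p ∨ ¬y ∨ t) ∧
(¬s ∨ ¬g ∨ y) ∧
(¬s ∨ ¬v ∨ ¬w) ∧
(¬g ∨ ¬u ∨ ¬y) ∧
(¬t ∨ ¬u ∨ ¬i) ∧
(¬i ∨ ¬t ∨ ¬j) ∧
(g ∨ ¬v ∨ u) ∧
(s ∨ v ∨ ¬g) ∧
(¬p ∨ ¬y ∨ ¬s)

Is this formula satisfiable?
No

No, the formula is not satisfiable.

No assignment of truth values to the variables can make all 50 clauses true simultaneously.

The formula is UNSAT (unsatisfiable).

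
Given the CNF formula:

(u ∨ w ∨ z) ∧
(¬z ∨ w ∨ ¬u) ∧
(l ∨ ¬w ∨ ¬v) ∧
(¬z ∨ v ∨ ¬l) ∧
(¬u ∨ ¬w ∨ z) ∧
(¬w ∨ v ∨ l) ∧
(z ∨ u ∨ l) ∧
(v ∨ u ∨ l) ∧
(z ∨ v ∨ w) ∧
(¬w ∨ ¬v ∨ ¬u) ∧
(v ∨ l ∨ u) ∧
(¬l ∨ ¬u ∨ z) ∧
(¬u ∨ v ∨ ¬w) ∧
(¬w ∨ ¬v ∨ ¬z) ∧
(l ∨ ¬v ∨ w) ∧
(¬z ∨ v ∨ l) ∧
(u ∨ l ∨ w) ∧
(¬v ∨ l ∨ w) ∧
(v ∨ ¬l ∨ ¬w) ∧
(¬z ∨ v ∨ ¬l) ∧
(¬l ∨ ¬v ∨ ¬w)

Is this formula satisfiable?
Yes

Yes, the formula is satisfiable.

One satisfying assignment is: w=False, z=True, v=True, l=True, u=False

Verification: With this assignment, all 21 clauses evaluate to true.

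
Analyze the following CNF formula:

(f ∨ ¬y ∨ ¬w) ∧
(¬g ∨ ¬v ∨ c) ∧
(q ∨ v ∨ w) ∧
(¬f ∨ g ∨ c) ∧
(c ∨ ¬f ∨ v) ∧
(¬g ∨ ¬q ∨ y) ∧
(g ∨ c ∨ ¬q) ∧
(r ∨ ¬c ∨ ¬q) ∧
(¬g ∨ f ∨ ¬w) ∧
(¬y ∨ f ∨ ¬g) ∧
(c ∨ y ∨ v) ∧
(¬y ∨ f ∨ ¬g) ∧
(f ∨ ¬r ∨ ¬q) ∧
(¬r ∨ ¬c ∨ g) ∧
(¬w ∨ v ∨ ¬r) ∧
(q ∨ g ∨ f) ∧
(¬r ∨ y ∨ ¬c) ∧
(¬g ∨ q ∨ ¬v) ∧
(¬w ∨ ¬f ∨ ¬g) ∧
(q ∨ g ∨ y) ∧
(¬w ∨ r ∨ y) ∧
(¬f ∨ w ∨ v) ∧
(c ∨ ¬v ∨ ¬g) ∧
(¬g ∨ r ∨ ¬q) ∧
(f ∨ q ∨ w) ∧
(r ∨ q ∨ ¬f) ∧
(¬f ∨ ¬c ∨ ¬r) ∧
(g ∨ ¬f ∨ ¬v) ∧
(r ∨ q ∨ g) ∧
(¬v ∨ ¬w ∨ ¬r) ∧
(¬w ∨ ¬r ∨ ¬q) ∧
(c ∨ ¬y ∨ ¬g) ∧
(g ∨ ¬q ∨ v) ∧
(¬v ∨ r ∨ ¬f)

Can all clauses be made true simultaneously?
No

No, the formula is not satisfiable.

No assignment of truth values to the variables can make all 34 clauses true simultaneously.

The formula is UNSAT (unsatisfiable).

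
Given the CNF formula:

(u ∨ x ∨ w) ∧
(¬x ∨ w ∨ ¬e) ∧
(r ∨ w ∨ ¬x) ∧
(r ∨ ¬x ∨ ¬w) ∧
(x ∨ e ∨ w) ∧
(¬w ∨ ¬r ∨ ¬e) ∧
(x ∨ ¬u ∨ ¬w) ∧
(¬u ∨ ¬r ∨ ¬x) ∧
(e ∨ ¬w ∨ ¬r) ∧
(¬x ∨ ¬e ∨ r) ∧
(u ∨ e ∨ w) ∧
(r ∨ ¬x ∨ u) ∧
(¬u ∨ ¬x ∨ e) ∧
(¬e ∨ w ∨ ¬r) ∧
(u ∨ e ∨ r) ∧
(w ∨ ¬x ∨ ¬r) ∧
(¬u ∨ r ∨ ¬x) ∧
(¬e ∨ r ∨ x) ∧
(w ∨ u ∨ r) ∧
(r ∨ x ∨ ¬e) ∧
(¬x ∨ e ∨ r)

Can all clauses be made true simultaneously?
No

No, the formula is not satisfiable.

No assignment of truth values to the variables can make all 21 clauses true simultaneously.

The formula is UNSAT (unsatisfiable).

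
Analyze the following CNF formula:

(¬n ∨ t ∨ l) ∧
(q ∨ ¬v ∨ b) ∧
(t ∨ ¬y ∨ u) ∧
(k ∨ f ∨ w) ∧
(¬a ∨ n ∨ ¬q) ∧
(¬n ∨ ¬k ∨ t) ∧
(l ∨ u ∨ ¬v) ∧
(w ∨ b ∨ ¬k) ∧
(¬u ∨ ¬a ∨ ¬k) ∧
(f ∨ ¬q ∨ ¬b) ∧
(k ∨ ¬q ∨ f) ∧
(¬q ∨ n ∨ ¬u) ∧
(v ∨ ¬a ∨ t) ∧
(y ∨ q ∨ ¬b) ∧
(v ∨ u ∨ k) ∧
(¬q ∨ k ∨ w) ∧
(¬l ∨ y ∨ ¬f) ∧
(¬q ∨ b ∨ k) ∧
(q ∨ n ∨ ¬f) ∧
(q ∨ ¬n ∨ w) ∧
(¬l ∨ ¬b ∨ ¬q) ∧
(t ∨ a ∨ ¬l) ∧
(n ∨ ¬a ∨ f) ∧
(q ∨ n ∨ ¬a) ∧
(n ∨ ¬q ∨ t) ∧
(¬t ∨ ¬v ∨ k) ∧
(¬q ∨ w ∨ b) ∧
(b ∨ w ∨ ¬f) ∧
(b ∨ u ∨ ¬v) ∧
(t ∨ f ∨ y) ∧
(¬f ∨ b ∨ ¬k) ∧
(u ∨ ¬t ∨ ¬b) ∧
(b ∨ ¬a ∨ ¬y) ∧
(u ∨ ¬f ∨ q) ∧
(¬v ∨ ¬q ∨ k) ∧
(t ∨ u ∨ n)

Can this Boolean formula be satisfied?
Yes

Yes, the formula is satisfiable.

One satisfying assignment is: k=False, w=True, q=False, f=False, u=True, v=False, y=False, l=False, n=False, a=False, b=False, t=True

Verification: With this assignment, all 36 clauses evaluate to true.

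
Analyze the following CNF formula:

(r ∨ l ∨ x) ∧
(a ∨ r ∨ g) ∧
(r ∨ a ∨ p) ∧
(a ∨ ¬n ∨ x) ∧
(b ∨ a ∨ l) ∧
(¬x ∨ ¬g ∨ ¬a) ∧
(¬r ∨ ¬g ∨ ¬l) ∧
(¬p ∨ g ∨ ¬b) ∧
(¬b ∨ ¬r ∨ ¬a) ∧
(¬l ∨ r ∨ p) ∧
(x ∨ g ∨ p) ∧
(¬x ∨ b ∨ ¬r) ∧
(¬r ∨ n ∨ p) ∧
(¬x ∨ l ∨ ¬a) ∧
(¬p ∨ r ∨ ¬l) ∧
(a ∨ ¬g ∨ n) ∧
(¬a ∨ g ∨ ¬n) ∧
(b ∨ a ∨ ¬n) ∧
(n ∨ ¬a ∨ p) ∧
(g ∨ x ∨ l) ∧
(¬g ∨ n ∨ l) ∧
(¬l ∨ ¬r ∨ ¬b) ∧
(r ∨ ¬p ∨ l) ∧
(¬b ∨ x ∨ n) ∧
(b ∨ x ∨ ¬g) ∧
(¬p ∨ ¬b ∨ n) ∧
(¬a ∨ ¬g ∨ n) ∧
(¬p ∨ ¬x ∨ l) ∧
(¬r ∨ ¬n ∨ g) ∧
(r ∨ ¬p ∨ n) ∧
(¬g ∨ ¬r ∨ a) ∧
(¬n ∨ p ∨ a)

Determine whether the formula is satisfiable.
Yes

Yes, the formula is satisfiable.

One satisfying assignment is: n=False, p=True, l=True, r=True, x=False, g=False, b=False, a=True

Verification: With this assignment, all 32 clauses evaluate to true.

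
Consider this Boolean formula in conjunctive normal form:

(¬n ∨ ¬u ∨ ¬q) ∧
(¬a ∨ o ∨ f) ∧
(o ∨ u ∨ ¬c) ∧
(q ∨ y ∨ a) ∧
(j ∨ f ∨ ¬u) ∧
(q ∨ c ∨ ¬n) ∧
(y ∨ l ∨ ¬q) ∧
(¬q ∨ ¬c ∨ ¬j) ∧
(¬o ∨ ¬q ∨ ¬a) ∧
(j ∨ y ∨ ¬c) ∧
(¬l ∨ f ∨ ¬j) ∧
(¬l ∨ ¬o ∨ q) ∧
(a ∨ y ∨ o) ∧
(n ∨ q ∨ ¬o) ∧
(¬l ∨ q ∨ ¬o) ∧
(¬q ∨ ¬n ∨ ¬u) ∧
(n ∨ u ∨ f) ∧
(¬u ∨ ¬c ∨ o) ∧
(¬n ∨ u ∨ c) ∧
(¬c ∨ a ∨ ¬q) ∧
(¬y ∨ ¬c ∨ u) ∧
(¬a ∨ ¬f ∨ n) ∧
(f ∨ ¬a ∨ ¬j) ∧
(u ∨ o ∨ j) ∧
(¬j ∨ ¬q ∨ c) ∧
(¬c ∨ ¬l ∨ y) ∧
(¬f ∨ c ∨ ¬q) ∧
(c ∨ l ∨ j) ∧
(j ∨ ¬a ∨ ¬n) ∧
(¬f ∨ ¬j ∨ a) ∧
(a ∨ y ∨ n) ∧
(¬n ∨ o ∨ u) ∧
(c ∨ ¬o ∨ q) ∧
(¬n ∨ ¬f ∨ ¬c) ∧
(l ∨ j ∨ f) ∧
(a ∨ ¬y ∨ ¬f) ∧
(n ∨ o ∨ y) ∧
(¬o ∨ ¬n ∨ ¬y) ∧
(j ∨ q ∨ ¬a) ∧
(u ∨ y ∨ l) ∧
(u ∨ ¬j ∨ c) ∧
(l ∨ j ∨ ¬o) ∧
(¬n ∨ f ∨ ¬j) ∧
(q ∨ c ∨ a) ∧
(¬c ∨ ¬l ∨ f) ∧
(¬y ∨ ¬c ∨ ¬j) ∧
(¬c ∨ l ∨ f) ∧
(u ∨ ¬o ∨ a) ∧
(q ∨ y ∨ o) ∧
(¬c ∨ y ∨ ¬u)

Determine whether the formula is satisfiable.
No

No, the formula is not satisfiable.

No assignment of truth values to the variables can make all 50 clauses true simultaneously.

The formula is UNSAT (unsatisfiable).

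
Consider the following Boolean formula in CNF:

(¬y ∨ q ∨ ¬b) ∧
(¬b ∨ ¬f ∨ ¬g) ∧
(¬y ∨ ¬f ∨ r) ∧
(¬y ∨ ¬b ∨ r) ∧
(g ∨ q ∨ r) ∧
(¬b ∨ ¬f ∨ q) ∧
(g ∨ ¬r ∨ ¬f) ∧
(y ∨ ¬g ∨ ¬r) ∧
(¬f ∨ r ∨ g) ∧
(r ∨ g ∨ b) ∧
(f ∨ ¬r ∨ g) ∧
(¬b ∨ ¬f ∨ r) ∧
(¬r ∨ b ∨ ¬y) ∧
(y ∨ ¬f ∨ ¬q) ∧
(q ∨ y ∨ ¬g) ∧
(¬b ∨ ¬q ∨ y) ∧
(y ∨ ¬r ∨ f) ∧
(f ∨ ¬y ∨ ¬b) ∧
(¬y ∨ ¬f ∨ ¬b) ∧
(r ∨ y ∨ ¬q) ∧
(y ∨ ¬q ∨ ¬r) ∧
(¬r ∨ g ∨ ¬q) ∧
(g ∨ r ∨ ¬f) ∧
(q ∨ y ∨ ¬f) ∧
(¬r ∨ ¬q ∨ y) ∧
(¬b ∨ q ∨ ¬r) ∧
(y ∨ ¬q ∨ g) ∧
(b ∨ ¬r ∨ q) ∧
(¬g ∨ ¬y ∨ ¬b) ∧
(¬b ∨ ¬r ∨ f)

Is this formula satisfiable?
Yes

Yes, the formula is satisfiable.

One satisfying assignment is: g=True, r=False, q=False, f=False, y=True, b=False

Verification: With this assignment, all 30 clauses evaluate to true.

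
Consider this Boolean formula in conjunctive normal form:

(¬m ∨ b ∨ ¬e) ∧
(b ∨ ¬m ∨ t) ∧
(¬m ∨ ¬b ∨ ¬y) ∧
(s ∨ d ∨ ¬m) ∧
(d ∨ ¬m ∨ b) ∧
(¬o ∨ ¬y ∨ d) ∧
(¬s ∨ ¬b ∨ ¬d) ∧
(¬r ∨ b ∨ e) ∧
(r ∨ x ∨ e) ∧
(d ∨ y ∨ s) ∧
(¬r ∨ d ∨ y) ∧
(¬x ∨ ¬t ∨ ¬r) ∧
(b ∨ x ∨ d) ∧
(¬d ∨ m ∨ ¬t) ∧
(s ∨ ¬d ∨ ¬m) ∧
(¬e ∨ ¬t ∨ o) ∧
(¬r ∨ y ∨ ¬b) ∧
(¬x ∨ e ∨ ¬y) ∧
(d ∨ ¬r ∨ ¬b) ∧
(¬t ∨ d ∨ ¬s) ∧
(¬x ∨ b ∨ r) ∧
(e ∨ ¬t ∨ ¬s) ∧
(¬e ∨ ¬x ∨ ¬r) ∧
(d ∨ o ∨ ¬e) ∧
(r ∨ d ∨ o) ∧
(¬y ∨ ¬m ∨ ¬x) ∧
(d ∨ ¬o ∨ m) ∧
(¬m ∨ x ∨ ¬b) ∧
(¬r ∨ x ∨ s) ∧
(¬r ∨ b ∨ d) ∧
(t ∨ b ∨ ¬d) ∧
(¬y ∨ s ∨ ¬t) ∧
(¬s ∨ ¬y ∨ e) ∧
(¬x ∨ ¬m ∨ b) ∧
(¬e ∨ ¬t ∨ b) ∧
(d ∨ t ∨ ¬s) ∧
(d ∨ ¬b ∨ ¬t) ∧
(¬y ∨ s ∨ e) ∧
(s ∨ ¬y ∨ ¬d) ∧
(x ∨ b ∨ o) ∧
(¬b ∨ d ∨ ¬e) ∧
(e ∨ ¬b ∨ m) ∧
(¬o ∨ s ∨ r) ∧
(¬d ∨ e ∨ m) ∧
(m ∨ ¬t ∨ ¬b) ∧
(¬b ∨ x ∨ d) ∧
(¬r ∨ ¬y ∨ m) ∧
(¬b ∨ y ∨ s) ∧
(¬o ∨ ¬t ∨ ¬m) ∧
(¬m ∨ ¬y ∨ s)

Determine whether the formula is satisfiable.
No

No, the formula is not satisfiable.

No assignment of truth values to the variables can make all 50 clauses true simultaneously.

The formula is UNSAT (unsatisfiable).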